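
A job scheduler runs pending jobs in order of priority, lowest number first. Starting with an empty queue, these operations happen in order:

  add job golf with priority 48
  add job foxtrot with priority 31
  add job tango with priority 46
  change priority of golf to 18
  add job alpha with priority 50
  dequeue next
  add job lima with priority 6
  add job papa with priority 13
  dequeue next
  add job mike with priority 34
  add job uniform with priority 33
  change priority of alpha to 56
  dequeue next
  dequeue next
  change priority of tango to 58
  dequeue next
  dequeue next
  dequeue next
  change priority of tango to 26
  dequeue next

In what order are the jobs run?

add golf (priority 48) → {golf:48}
add foxtrot (priority 31) → {foxtrot:31, golf:48}
add tango (priority 46) → {foxtrot:31, tango:46, golf:48}
update golf to priority 18 → {golf:18, foxtrot:31, tango:46}
add alpha (priority 50) → {golf:18, foxtrot:31, tango:46, alpha:50}
dequeue next → golf; now {foxtrot:31, tango:46, alpha:50}
add lima (priority 6) → {lima:6, foxtrot:31, tango:46, alpha:50}
add papa (priority 13) → {lima:6, papa:13, foxtrot:31, tango:46, alpha:50}
dequeue next → lima; now {papa:13, foxtrot:31, tango:46, alpha:50}
add mike (priority 34) → {papa:13, foxtrot:31, mike:34, tango:46, alpha:50}
add uniform (priority 33) → {papa:13, foxtrot:31, uniform:33, mike:34, tango:46, alpha:50}
update alpha to priority 56 → {papa:13, foxtrot:31, uniform:33, mike:34, tango:46, alpha:56}
dequeue next → papa; now {foxtrot:31, uniform:33, mike:34, tango:46, alpha:56}
dequeue next → foxtrot; now {uniform:33, mike:34, tango:46, alpha:56}
update tango to priority 58 → {uniform:33, mike:34, alpha:56, tango:58}
dequeue next → uniform; now {mike:34, alpha:56, tango:58}
dequeue next → mike; now {alpha:56, tango:58}
dequeue next → alpha; now {tango:58}
update tango to priority 26 → {tango:26}
dequeue next → tango; now {}

golf → lima → papa → foxtrot → uniform → mike → alpha → tango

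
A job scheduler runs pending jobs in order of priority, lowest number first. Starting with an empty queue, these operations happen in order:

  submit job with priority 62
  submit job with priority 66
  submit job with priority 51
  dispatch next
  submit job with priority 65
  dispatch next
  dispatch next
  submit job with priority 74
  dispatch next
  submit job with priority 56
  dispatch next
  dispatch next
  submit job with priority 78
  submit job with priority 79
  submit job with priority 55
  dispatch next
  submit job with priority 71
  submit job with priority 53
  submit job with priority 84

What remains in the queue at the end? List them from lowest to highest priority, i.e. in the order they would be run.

insert 62 → {62}
insert 66 → {62, 66}
insert 51 → {51, 62, 66}
dispatch next → 51; now {62, 66}
insert 65 → {62, 65, 66}
dispatch next → 62; now {65, 66}
dispatch next → 65; now {66}
insert 74 → {66, 74}
dispatch next → 66; now {74}
insert 56 → {56, 74}
dispatch next → 56; now {74}
dispatch next → 74; now {}
insert 78 → {78}
insert 79 → {78, 79}
insert 55 → {55, 78, 79}
dispatch next → 55; now {78, 79}
insert 71 → {71, 78, 79}
insert 53 → {53, 71, 78, 79}
insert 84 → {53, 71, 78, 79, 84}

[53, 71, 78, 79, 84]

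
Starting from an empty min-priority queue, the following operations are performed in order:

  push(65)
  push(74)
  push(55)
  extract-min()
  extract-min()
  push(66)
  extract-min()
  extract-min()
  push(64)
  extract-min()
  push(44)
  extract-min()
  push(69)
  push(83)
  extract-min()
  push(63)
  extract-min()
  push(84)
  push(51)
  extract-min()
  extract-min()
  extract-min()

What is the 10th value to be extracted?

insert 65 → {65}
insert 74 → {65, 74}
insert 55 → {55, 65, 74}
extract-min → 55; now {65, 74}
extract-min → 65; now {74}
insert 66 → {66, 74}
extract-min → 66; now {74}
extract-min → 74; now {}
insert 64 → {64}
extract-min → 64; now {}
insert 44 → {44}
extract-min → 44; now {}
insert 69 → {69}
insert 83 → {69, 83}
extract-min → 69; now {83}
insert 63 → {63, 83}
extract-min → 63; now {83}
insert 84 → {83, 84}
insert 51 → {51, 83, 84}
extract-min → 51; now {83, 84}
extract-min → 83; now {84}
extract-min → 84; now {}

83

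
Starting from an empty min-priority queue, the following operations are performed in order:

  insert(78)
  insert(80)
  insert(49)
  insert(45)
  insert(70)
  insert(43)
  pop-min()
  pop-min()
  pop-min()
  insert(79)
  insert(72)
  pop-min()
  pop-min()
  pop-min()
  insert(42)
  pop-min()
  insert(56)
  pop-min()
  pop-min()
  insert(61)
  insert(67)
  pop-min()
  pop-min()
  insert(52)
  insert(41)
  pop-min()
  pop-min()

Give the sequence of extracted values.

[43, 45, 49, 70, 72, 78, 42, 56, 79, 61, 67, 41, 52]

insert 78 → {78}
insert 80 → {78, 80}
insert 49 → {49, 78, 80}
insert 45 → {45, 49, 78, 80}
insert 70 → {45, 49, 70, 78, 80}
insert 43 → {43, 45, 49, 70, 78, 80}
pop-min → 43; now {45, 49, 70, 78, 80}
pop-min → 45; now {49, 70, 78, 80}
pop-min → 49; now {70, 78, 80}
insert 79 → {70, 78, 79, 80}
insert 72 → {70, 72, 78, 79, 80}
pop-min → 70; now {72, 78, 79, 80}
pop-min → 72; now {78, 79, 80}
pop-min → 78; now {79, 80}
insert 42 → {42, 79, 80}
pop-min → 42; now {79, 80}
insert 56 → {56, 79, 80}
pop-min → 56; now {79, 80}
pop-min → 79; now {80}
insert 61 → {61, 80}
insert 67 → {61, 67, 80}
pop-min → 61; now {67, 80}
pop-min → 67; now {80}
insert 52 → {52, 80}
insert 41 → {41, 52, 80}
pop-min → 41; now {52, 80}
pop-min → 52; now {80}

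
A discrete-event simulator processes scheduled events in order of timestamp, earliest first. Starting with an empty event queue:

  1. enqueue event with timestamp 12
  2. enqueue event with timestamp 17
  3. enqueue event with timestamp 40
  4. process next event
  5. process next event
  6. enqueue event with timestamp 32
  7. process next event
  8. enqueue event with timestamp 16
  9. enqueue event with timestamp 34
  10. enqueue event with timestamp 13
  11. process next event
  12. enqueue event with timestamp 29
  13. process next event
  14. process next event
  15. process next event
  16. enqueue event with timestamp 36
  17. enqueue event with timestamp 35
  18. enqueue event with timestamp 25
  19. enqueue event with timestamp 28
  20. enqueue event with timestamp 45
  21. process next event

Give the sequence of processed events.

[12, 17, 32, 13, 16, 29, 34, 25]

insert 12 → {12}
insert 17 → {12, 17}
insert 40 → {12, 17, 40}
process next event → 12; now {17, 40}
process next event → 17; now {40}
insert 32 → {32, 40}
process next event → 32; now {40}
insert 16 → {16, 40}
insert 34 → {16, 34, 40}
insert 13 → {13, 16, 34, 40}
process next event → 13; now {16, 34, 40}
insert 29 → {16, 29, 34, 40}
process next event → 16; now {29, 34, 40}
process next event → 29; now {34, 40}
process next event → 34; now {40}
insert 36 → {36, 40}
insert 35 → {35, 36, 40}
insert 25 → {25, 35, 36, 40}
insert 28 → {25, 28, 35, 36, 40}
insert 45 → {25, 28, 35, 36, 40, 45}
process next event → 25; now {28, 35, 36, 40, 45}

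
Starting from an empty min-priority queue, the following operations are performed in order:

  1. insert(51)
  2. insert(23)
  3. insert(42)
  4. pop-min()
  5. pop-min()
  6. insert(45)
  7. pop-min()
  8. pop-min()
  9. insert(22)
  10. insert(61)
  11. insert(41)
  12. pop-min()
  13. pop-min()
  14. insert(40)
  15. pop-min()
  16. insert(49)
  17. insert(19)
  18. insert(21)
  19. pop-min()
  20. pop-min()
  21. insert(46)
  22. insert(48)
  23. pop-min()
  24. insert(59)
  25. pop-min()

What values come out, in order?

insert 51 → {51}
insert 23 → {23, 51}
insert 42 → {23, 42, 51}
pop-min → 23; now {42, 51}
pop-min → 42; now {51}
insert 45 → {45, 51}
pop-min → 45; now {51}
pop-min → 51; now {}
insert 22 → {22}
insert 61 → {22, 61}
insert 41 → {22, 41, 61}
pop-min → 22; now {41, 61}
pop-min → 41; now {61}
insert 40 → {40, 61}
pop-min → 40; now {61}
insert 49 → {49, 61}
insert 19 → {19, 49, 61}
insert 21 → {19, 21, 49, 61}
pop-min → 19; now {21, 49, 61}
pop-min → 21; now {49, 61}
insert 46 → {46, 49, 61}
insert 48 → {46, 48, 49, 61}
pop-min → 46; now {48, 49, 61}
insert 59 → {48, 49, 59, 61}
pop-min → 48; now {49, 59, 61}

23, 42, 45, 51, 22, 41, 40, 19, 21, 46, 48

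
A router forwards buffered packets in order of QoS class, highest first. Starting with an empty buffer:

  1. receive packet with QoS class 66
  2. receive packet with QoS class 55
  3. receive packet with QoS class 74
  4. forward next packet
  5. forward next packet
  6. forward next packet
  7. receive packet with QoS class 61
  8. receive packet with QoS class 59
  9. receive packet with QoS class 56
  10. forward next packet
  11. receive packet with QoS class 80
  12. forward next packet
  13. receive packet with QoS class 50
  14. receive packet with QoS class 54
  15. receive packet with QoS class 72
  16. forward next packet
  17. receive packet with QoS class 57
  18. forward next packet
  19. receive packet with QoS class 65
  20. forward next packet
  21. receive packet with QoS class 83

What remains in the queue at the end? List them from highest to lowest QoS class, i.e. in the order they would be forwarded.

83 → 57 → 56 → 54 → 50

insert 66 → {66}
insert 55 → {66, 55}
insert 74 → {74, 66, 55}
forward next packet → 74; now {66, 55}
forward next packet → 66; now {55}
forward next packet → 55; now {}
insert 61 → {61}
insert 59 → {61, 59}
insert 56 → {61, 59, 56}
forward next packet → 61; now {59, 56}
insert 80 → {80, 59, 56}
forward next packet → 80; now {59, 56}
insert 50 → {59, 56, 50}
insert 54 → {59, 56, 54, 50}
insert 72 → {72, 59, 56, 54, 50}
forward next packet → 72; now {59, 56, 54, 50}
insert 57 → {59, 57, 56, 54, 50}
forward next packet → 59; now {57, 56, 54, 50}
insert 65 → {65, 57, 56, 54, 50}
forward next packet → 65; now {57, 56, 54, 50}
insert 83 → {83, 57, 56, 54, 50}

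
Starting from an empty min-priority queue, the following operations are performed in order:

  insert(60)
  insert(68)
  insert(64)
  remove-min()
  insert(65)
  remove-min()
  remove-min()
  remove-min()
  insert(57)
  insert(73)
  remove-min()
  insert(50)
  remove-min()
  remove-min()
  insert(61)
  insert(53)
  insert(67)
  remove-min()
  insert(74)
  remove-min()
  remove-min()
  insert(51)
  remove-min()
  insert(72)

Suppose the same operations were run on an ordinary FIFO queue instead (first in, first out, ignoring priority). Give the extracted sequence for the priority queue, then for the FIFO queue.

priority queue: 60 → 64 → 65 → 68 → 57 → 50 → 73 → 53 → 61 → 67 → 51; FIFO queue: 60, 68, 64, 65, 57, 73, 50, 61, 53, 67, 74

insert 60 → {60}
insert 68 → {60, 68}
insert 64 → {60, 64, 68}
remove-min → 60; now {64, 68}
insert 65 → {64, 65, 68}
remove-min → 64; now {65, 68}
remove-min → 65; now {68}
remove-min → 68; now {}
insert 57 → {57}
insert 73 → {57, 73}
remove-min → 57; now {73}
insert 50 → {50, 73}
remove-min → 50; now {73}
remove-min → 73; now {}
insert 61 → {61}
insert 53 → {53, 61}
insert 67 → {53, 61, 67}
remove-min → 53; now {61, 67}
insert 74 → {61, 67, 74}
remove-min → 61; now {67, 74}
remove-min → 67; now {74}
insert 51 → {51, 74}
remove-min → 51; now {74}
insert 72 → {72, 74}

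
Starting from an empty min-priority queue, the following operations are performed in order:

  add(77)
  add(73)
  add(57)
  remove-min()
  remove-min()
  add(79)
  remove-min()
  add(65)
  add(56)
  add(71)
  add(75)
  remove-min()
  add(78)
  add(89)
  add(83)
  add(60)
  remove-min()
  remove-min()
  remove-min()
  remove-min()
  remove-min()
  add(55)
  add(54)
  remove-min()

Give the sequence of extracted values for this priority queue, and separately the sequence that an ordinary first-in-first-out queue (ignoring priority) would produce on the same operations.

insert 77 → {77}
insert 73 → {73, 77}
insert 57 → {57, 73, 77}
remove-min → 57; now {73, 77}
remove-min → 73; now {77}
insert 79 → {77, 79}
remove-min → 77; now {79}
insert 65 → {65, 79}
insert 56 → {56, 65, 79}
insert 71 → {56, 65, 71, 79}
insert 75 → {56, 65, 71, 75, 79}
remove-min → 56; now {65, 71, 75, 79}
insert 78 → {65, 71, 75, 78, 79}
insert 89 → {65, 71, 75, 78, 79, 89}
insert 83 → {65, 71, 75, 78, 79, 83, 89}
insert 60 → {60, 65, 71, 75, 78, 79, 83, 89}
remove-min → 60; now {65, 71, 75, 78, 79, 83, 89}
remove-min → 65; now {71, 75, 78, 79, 83, 89}
remove-min → 71; now {75, 78, 79, 83, 89}
remove-min → 75; now {78, 79, 83, 89}
remove-min → 78; now {79, 83, 89}
insert 55 → {55, 79, 83, 89}
insert 54 → {54, 55, 79, 83, 89}
remove-min → 54; now {55, 79, 83, 89}

priority queue: [57, 73, 77, 56, 60, 65, 71, 75, 78, 54]; FIFO queue: 77, 73, 57, 79, 65, 56, 71, 75, 78, 89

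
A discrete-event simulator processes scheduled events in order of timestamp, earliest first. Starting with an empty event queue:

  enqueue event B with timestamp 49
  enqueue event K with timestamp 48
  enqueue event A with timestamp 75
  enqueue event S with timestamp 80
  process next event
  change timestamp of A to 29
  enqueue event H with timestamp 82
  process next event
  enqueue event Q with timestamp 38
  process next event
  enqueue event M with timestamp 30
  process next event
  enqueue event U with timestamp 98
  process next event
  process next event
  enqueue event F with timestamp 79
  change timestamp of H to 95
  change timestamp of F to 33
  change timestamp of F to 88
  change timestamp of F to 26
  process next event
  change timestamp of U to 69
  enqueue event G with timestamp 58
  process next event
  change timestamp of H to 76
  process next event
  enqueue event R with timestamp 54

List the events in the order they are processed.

K → A → Q → M → B → S → F → G → U

add B (timestamp 49) → {B:49}
add K (timestamp 48) → {K:48, B:49}
add A (timestamp 75) → {K:48, B:49, A:75}
add S (timestamp 80) → {K:48, B:49, A:75, S:80}
process next event → K; now {B:49, A:75, S:80}
update A to timestamp 29 → {A:29, B:49, S:80}
add H (timestamp 82) → {A:29, B:49, S:80, H:82}
process next event → A; now {B:49, S:80, H:82}
add Q (timestamp 38) → {Q:38, B:49, S:80, H:82}
process next event → Q; now {B:49, S:80, H:82}
add M (timestamp 30) → {M:30, B:49, S:80, H:82}
process next event → M; now {B:49, S:80, H:82}
add U (timestamp 98) → {B:49, S:80, H:82, U:98}
process next event → B; now {S:80, H:82, U:98}
process next event → S; now {H:82, U:98}
add F (timestamp 79) → {F:79, H:82, U:98}
update H to timestamp 95 → {F:79, H:95, U:98}
update F to timestamp 33 → {F:33, H:95, U:98}
update F to timestamp 88 → {F:88, H:95, U:98}
update F to timestamp 26 → {F:26, H:95, U:98}
process next event → F; now {H:95, U:98}
update U to timestamp 69 → {U:69, H:95}
add G (timestamp 58) → {G:58, U:69, H:95}
process next event → G; now {U:69, H:95}
update H to timestamp 76 → {U:69, H:76}
process next event → U; now {H:76}
add R (timestamp 54) → {R:54, H:76}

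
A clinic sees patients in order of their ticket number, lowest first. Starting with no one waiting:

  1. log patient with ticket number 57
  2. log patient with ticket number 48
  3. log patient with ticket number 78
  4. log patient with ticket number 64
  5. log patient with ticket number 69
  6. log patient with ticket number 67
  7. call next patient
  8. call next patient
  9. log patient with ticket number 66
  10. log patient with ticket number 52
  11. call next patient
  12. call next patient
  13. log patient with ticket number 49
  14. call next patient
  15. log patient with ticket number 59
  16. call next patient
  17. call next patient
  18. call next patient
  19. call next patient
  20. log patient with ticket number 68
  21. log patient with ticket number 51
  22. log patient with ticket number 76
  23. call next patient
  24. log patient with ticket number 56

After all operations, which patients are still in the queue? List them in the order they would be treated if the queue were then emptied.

insert 57 → {57}
insert 48 → {48, 57}
insert 78 → {48, 57, 78}
insert 64 → {48, 57, 64, 78}
insert 69 → {48, 57, 64, 69, 78}
insert 67 → {48, 57, 64, 67, 69, 78}
call next patient → 48; now {57, 64, 67, 69, 78}
call next patient → 57; now {64, 67, 69, 78}
insert 66 → {64, 66, 67, 69, 78}
insert 52 → {52, 64, 66, 67, 69, 78}
call next patient → 52; now {64, 66, 67, 69, 78}
call next patient → 64; now {66, 67, 69, 78}
insert 49 → {49, 66, 67, 69, 78}
call next patient → 49; now {66, 67, 69, 78}
insert 59 → {59, 66, 67, 69, 78}
call next patient → 59; now {66, 67, 69, 78}
call next patient → 66; now {67, 69, 78}
call next patient → 67; now {69, 78}
call next patient → 69; now {78}
insert 68 → {68, 78}
insert 51 → {51, 68, 78}
insert 76 → {51, 68, 76, 78}
call next patient → 51; now {68, 76, 78}
insert 56 → {56, 68, 76, 78}

56 → 68 → 76 → 78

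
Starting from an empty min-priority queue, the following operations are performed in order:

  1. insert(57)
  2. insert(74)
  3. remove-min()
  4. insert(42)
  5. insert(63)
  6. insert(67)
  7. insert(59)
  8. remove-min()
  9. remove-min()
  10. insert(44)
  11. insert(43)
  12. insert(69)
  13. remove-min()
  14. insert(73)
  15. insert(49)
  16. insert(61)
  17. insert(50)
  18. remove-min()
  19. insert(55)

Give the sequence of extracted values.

insert 57 → {57}
insert 74 → {57, 74}
remove-min → 57; now {74}
insert 42 → {42, 74}
insert 63 → {42, 63, 74}
insert 67 → {42, 63, 67, 74}
insert 59 → {42, 59, 63, 67, 74}
remove-min → 42; now {59, 63, 67, 74}
remove-min → 59; now {63, 67, 74}
insert 44 → {44, 63, 67, 74}
insert 43 → {43, 44, 63, 67, 74}
insert 69 → {43, 44, 63, 67, 69, 74}
remove-min → 43; now {44, 63, 67, 69, 74}
insert 73 → {44, 63, 67, 69, 73, 74}
insert 49 → {44, 49, 63, 67, 69, 73, 74}
insert 61 → {44, 49, 61, 63, 67, 69, 73, 74}
insert 50 → {44, 49, 50, 61, 63, 67, 69, 73, 74}
remove-min → 44; now {49, 50, 61, 63, 67, 69, 73, 74}
insert 55 → {49, 50, 55, 61, 63, 67, 69, 73, 74}

57, 42, 59, 43, 44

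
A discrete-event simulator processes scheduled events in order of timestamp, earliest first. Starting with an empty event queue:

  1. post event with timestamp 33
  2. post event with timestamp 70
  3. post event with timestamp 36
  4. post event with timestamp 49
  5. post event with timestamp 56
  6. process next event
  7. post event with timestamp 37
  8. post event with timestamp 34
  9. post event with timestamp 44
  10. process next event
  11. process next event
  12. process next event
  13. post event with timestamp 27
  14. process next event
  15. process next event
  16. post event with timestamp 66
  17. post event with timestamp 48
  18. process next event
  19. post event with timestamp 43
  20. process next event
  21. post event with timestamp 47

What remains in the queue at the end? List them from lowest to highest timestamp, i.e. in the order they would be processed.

47, 49, 56, 66, 70

insert 33 → {33}
insert 70 → {33, 70}
insert 36 → {33, 36, 70}
insert 49 → {33, 36, 49, 70}
insert 56 → {33, 36, 49, 56, 70}
process next event → 33; now {36, 49, 56, 70}
insert 37 → {36, 37, 49, 56, 70}
insert 34 → {34, 36, 37, 49, 56, 70}
insert 44 → {34, 36, 37, 44, 49, 56, 70}
process next event → 34; now {36, 37, 44, 49, 56, 70}
process next event → 36; now {37, 44, 49, 56, 70}
process next event → 37; now {44, 49, 56, 70}
insert 27 → {27, 44, 49, 56, 70}
process next event → 27; now {44, 49, 56, 70}
process next event → 44; now {49, 56, 70}
insert 66 → {49, 56, 66, 70}
insert 48 → {48, 49, 56, 66, 70}
process next event → 48; now {49, 56, 66, 70}
insert 43 → {43, 49, 56, 66, 70}
process next event → 43; now {49, 56, 66, 70}
insert 47 → {47, 49, 56, 66, 70}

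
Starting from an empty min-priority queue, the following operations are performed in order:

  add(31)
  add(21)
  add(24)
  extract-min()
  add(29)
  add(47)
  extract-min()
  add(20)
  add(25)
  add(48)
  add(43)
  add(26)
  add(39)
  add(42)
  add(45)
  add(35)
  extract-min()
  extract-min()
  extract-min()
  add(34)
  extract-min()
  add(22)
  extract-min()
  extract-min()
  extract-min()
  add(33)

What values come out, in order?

21, 24, 20, 25, 26, 29, 22, 31, 34

insert 31 → {31}
insert 21 → {21, 31}
insert 24 → {21, 24, 31}
extract-min → 21; now {24, 31}
insert 29 → {24, 29, 31}
insert 47 → {24, 29, 31, 47}
extract-min → 24; now {29, 31, 47}
insert 20 → {20, 29, 31, 47}
insert 25 → {20, 25, 29, 31, 47}
insert 48 → {20, 25, 29, 31, 47, 48}
insert 43 → {20, 25, 29, 31, 43, 47, 48}
insert 26 → {20, 25, 26, 29, 31, 43, 47, 48}
insert 39 → {20, 25, 26, 29, 31, 39, 43, 47, 48}
insert 42 → {20, 25, 26, 29, 31, 39, 42, 43, 47, 48}
insert 45 → {20, 25, 26, 29, 31, 39, 42, 43, 45, 47, 48}
insert 35 → {20, 25, 26, 29, 31, 35, 39, 42, 43, 45, 47, 48}
extract-min → 20; now {25, 26, 29, 31, 35, 39, 42, 43, 45, 47, 48}
extract-min → 25; now {26, 29, 31, 35, 39, 42, 43, 45, 47, 48}
extract-min → 26; now {29, 31, 35, 39, 42, 43, 45, 47, 48}
insert 34 → {29, 31, 34, 35, 39, 42, 43, 45, 47, 48}
extract-min → 29; now {31, 34, 35, 39, 42, 43, 45, 47, 48}
insert 22 → {22, 31, 34, 35, 39, 42, 43, 45, 47, 48}
extract-min → 22; now {31, 34, 35, 39, 42, 43, 45, 47, 48}
extract-min → 31; now {34, 35, 39, 42, 43, 45, 47, 48}
extract-min → 34; now {35, 39, 42, 43, 45, 47, 48}
insert 33 → {33, 35, 39, 42, 43, 45, 47, 48}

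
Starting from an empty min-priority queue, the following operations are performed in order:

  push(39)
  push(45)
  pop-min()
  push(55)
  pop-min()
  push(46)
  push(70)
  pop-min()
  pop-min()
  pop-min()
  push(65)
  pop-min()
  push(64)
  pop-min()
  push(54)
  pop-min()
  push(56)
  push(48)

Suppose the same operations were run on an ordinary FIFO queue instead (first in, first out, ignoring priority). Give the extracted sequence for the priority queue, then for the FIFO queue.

priority queue: [39, 45, 46, 55, 70, 65, 64, 54]; FIFO queue: 39, 45, 55, 46, 70, 65, 64, 54

insert 39 → {39}
insert 45 → {39, 45}
pop-min → 39; now {45}
insert 55 → {45, 55}
pop-min → 45; now {55}
insert 46 → {46, 55}
insert 70 → {46, 55, 70}
pop-min → 46; now {55, 70}
pop-min → 55; now {70}
pop-min → 70; now {}
insert 65 → {65}
pop-min → 65; now {}
insert 64 → {64}
pop-min → 64; now {}
insert 54 → {54}
pop-min → 54; now {}
insert 56 → {56}
insert 48 → {48, 56}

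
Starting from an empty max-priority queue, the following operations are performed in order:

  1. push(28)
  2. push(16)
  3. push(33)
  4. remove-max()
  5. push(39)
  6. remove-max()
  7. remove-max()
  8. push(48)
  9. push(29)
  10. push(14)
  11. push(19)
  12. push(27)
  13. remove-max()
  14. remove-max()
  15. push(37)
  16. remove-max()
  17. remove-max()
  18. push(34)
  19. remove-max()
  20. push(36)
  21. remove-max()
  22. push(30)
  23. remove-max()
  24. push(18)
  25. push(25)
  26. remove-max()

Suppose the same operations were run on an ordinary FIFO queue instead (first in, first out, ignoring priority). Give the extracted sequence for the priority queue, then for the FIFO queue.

priority queue: [33, 39, 28, 48, 29, 37, 27, 34, 36, 30, 25]; FIFO queue: 28 → 16 → 33 → 39 → 48 → 29 → 14 → 19 → 27 → 37 → 34

insert 28 → {28}
insert 16 → {28, 16}
insert 33 → {33, 28, 16}
remove-max → 33; now {28, 16}
insert 39 → {39, 28, 16}
remove-max → 39; now {28, 16}
remove-max → 28; now {16}
insert 48 → {48, 16}
insert 29 → {48, 29, 16}
insert 14 → {48, 29, 16, 14}
insert 19 → {48, 29, 19, 16, 14}
insert 27 → {48, 29, 27, 19, 16, 14}
remove-max → 48; now {29, 27, 19, 16, 14}
remove-max → 29; now {27, 19, 16, 14}
insert 37 → {37, 27, 19, 16, 14}
remove-max → 37; now {27, 19, 16, 14}
remove-max → 27; now {19, 16, 14}
insert 34 → {34, 19, 16, 14}
remove-max → 34; now {19, 16, 14}
insert 36 → {36, 19, 16, 14}
remove-max → 36; now {19, 16, 14}
insert 30 → {30, 19, 16, 14}
remove-max → 30; now {19, 16, 14}
insert 18 → {19, 18, 16, 14}
insert 25 → {25, 19, 18, 16, 14}
remove-max → 25; now {19, 18, 16, 14}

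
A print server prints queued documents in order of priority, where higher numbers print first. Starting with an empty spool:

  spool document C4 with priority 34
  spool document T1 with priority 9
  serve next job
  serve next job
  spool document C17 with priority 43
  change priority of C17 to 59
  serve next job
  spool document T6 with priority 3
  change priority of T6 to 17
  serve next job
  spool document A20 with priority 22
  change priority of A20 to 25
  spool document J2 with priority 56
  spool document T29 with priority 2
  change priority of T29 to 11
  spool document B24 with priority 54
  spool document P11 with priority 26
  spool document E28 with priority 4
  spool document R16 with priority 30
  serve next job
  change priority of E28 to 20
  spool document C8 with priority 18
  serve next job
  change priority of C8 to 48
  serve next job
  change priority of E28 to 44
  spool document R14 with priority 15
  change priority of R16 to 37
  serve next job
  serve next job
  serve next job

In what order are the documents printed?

[C4, T1, C17, T6, J2, B24, C8, E28, R16, P11]

add C4 (priority 34) → {C4:34}
add T1 (priority 9) → {C4:34, T1:9}
serve next job → C4; now {T1:9}
serve next job → T1; now {}
add C17 (priority 43) → {C17:43}
update C17 to priority 59 → {C17:59}
serve next job → C17; now {}
add T6 (priority 3) → {T6:3}
update T6 to priority 17 → {T6:17}
serve next job → T6; now {}
add A20 (priority 22) → {A20:22}
update A20 to priority 25 → {A20:25}
add J2 (priority 56) → {J2:56, A20:25}
add T29 (priority 2) → {J2:56, A20:25, T29:2}
update T29 to priority 11 → {J2:56, A20:25, T29:11}
add B24 (priority 54) → {J2:56, B24:54, A20:25, T29:11}
add P11 (priority 26) → {J2:56, B24:54, P11:26, A20:25, T29:11}
add E28 (priority 4) → {J2:56, B24:54, P11:26, A20:25, T29:11, E28:4}
add R16 (priority 30) → {J2:56, B24:54, R16:30, P11:26, A20:25, T29:11, E28:4}
serve next job → J2; now {B24:54, R16:30, P11:26, A20:25, T29:11, E28:4}
update E28 to priority 20 → {B24:54, R16:30, P11:26, A20:25, E28:20, T29:11}
add C8 (priority 18) → {B24:54, R16:30, P11:26, A20:25, E28:20, C8:18, T29:11}
serve next job → B24; now {R16:30, P11:26, A20:25, E28:20, C8:18, T29:11}
update C8 to priority 48 → {C8:48, R16:30, P11:26, A20:25, E28:20, T29:11}
serve next job → C8; now {R16:30, P11:26, A20:25, E28:20, T29:11}
update E28 to priority 44 → {E28:44, R16:30, P11:26, A20:25, T29:11}
add R14 (priority 15) → {E28:44, R16:30, P11:26, A20:25, R14:15, T29:11}
update R16 to priority 37 → {E28:44, R16:37, P11:26, A20:25, R14:15, T29:11}
serve next job → E28; now {R16:37, P11:26, A20:25, R14:15, T29:11}
serve next job → R16; now {P11:26, A20:25, R14:15, T29:11}
serve next job → P11; now {A20:25, R14:15, T29:11}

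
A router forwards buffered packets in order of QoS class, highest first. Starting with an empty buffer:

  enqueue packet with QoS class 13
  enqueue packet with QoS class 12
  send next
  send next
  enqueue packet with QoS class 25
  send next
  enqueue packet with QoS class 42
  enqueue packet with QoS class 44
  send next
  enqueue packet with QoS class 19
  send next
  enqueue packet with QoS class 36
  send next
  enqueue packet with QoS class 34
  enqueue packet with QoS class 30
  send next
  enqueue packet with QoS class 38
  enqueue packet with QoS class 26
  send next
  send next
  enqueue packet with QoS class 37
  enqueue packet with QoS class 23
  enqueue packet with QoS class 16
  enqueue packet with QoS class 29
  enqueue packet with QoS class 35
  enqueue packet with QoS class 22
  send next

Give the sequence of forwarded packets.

13 → 12 → 25 → 44 → 42 → 36 → 34 → 38 → 30 → 37

insert 13 → {13}
insert 12 → {13, 12}
send next → 13; now {12}
send next → 12; now {}
insert 25 → {25}
send next → 25; now {}
insert 42 → {42}
insert 44 → {44, 42}
send next → 44; now {42}
insert 19 → {42, 19}
send next → 42; now {19}
insert 36 → {36, 19}
send next → 36; now {19}
insert 34 → {34, 19}
insert 30 → {34, 30, 19}
send next → 34; now {30, 19}
insert 38 → {38, 30, 19}
insert 26 → {38, 30, 26, 19}
send next → 38; now {30, 26, 19}
send next → 30; now {26, 19}
insert 37 → {37, 26, 19}
insert 23 → {37, 26, 23, 19}
insert 16 → {37, 26, 23, 19, 16}
insert 29 → {37, 29, 26, 23, 19, 16}
insert 35 → {37, 35, 29, 26, 23, 19, 16}
insert 22 → {37, 35, 29, 26, 23, 22, 19, 16}
send next → 37; now {35, 29, 26, 23, 22, 19, 16}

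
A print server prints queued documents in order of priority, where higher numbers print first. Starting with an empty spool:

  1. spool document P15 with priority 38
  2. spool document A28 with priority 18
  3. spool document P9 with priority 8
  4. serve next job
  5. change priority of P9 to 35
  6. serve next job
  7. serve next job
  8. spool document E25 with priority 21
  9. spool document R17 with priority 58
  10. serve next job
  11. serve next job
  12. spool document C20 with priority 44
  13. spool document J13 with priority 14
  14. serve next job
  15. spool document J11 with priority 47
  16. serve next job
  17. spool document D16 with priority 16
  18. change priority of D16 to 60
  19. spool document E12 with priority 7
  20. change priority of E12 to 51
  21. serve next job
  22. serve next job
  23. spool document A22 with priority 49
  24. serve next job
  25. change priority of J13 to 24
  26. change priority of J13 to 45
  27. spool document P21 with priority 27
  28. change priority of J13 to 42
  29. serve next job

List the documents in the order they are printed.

[P15, P9, A28, R17, E25, C20, J11, D16, E12, A22, J13]

add P15 (priority 38) → {P15:38}
add A28 (priority 18) → {P15:38, A28:18}
add P9 (priority 8) → {P15:38, A28:18, P9:8}
serve next job → P15; now {A28:18, P9:8}
update P9 to priority 35 → {P9:35, A28:18}
serve next job → P9; now {A28:18}
serve next job → A28; now {}
add E25 (priority 21) → {E25:21}
add R17 (priority 58) → {R17:58, E25:21}
serve next job → R17; now {E25:21}
serve next job → E25; now {}
add C20 (priority 44) → {C20:44}
add J13 (priority 14) → {C20:44, J13:14}
serve next job → C20; now {J13:14}
add J11 (priority 47) → {J11:47, J13:14}
serve next job → J11; now {J13:14}
add D16 (priority 16) → {D16:16, J13:14}
update D16 to priority 60 → {D16:60, J13:14}
add E12 (priority 7) → {D16:60, J13:14, E12:7}
update E12 to priority 51 → {D16:60, E12:51, J13:14}
serve next job → D16; now {E12:51, J13:14}
serve next job → E12; now {J13:14}
add A22 (priority 49) → {A22:49, J13:14}
serve next job → A22; now {J13:14}
update J13 to priority 24 → {J13:24}
update J13 to priority 45 → {J13:45}
add P21 (priority 27) → {J13:45, P21:27}
update J13 to priority 42 → {J13:42, P21:27}
serve next job → J13; now {P21:27}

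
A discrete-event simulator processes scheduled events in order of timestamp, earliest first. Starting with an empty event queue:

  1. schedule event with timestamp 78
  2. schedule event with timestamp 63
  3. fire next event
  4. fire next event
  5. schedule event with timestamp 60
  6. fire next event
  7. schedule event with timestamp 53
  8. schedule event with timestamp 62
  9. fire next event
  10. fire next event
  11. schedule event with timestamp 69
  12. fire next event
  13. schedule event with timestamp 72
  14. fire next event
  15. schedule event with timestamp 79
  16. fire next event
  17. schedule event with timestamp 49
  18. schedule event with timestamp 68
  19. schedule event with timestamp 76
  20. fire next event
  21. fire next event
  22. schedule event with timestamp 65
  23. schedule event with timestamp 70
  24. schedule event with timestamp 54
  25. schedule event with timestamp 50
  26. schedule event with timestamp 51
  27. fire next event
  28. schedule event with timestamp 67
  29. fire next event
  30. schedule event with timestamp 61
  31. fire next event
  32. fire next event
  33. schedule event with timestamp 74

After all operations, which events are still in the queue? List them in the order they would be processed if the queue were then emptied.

insert 78 → {78}
insert 63 → {63, 78}
fire next event → 63; now {78}
fire next event → 78; now {}
insert 60 → {60}
fire next event → 60; now {}
insert 53 → {53}
insert 62 → {53, 62}
fire next event → 53; now {62}
fire next event → 62; now {}
insert 69 → {69}
fire next event → 69; now {}
insert 72 → {72}
fire next event → 72; now {}
insert 79 → {79}
fire next event → 79; now {}
insert 49 → {49}
insert 68 → {49, 68}
insert 76 → {49, 68, 76}
fire next event → 49; now {68, 76}
fire next event → 68; now {76}
insert 65 → {65, 76}
insert 70 → {65, 70, 76}
insert 54 → {54, 65, 70, 76}
insert 50 → {50, 54, 65, 70, 76}
insert 51 → {50, 51, 54, 65, 70, 76}
fire next event → 50; now {51, 54, 65, 70, 76}
insert 67 → {51, 54, 65, 67, 70, 76}
fire next event → 51; now {54, 65, 67, 70, 76}
insert 61 → {54, 61, 65, 67, 70, 76}
fire next event → 54; now {61, 65, 67, 70, 76}
fire next event → 61; now {65, 67, 70, 76}
insert 74 → {65, 67, 70, 74, 76}

65, 67, 70, 74, 76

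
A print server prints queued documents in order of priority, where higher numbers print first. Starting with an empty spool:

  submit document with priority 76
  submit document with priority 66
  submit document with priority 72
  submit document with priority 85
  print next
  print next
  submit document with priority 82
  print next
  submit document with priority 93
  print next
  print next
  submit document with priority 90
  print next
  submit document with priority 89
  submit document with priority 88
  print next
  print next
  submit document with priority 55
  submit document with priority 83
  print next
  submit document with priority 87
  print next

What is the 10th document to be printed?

87

insert 76 → {76}
insert 66 → {76, 66}
insert 72 → {76, 72, 66}
insert 85 → {85, 76, 72, 66}
print next → 85; now {76, 72, 66}
print next → 76; now {72, 66}
insert 82 → {82, 72, 66}
print next → 82; now {72, 66}
insert 93 → {93, 72, 66}
print next → 93; now {72, 66}
print next → 72; now {66}
insert 90 → {90, 66}
print next → 90; now {66}
insert 89 → {89, 66}
insert 88 → {89, 88, 66}
print next → 89; now {88, 66}
print next → 88; now {66}
insert 55 → {66, 55}
insert 83 → {83, 66, 55}
print next → 83; now {66, 55}
insert 87 → {87, 66, 55}
print next → 87; now {66, 55}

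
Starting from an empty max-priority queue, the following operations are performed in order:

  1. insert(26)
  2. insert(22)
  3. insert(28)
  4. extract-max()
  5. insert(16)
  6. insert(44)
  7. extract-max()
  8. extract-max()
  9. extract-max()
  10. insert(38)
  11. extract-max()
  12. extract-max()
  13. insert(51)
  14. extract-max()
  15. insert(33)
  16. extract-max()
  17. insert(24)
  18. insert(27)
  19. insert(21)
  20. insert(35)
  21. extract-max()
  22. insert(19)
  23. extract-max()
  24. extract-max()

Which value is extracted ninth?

insert 26 → {26}
insert 22 → {26, 22}
insert 28 → {28, 26, 22}
extract-max → 28; now {26, 22}
insert 16 → {26, 22, 16}
insert 44 → {44, 26, 22, 16}
extract-max → 44; now {26, 22, 16}
extract-max → 26; now {22, 16}
extract-max → 22; now {16}
insert 38 → {38, 16}
extract-max → 38; now {16}
extract-max → 16; now {}
insert 51 → {51}
extract-max → 51; now {}
insert 33 → {33}
extract-max → 33; now {}
insert 24 → {24}
insert 27 → {27, 24}
insert 21 → {27, 24, 21}
insert 35 → {35, 27, 24, 21}
extract-max → 35; now {27, 24, 21}
insert 19 → {27, 24, 21, 19}
extract-max → 27; now {24, 21, 19}
extract-max → 24; now {21, 19}

35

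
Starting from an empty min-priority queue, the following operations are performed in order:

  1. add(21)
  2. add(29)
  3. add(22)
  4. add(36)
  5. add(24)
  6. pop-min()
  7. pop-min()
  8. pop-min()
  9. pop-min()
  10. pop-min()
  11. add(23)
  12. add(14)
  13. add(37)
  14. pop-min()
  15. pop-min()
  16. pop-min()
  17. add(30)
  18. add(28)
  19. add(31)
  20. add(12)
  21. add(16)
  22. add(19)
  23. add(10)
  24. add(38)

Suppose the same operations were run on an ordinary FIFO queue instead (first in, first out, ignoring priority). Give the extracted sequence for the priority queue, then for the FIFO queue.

priority queue: [21, 22, 24, 29, 36, 14, 23, 37]; FIFO queue: 21 → 29 → 22 → 36 → 24 → 23 → 14 → 37

insert 21 → {21}
insert 29 → {21, 29}
insert 22 → {21, 22, 29}
insert 36 → {21, 22, 29, 36}
insert 24 → {21, 22, 24, 29, 36}
pop-min → 21; now {22, 24, 29, 36}
pop-min → 22; now {24, 29, 36}
pop-min → 24; now {29, 36}
pop-min → 29; now {36}
pop-min → 36; now {}
insert 23 → {23}
insert 14 → {14, 23}
insert 37 → {14, 23, 37}
pop-min → 14; now {23, 37}
pop-min → 23; now {37}
pop-min → 37; now {}
insert 30 → {30}
insert 28 → {28, 30}
insert 31 → {28, 30, 31}
insert 12 → {12, 28, 30, 31}
insert 16 → {12, 16, 28, 30, 31}
insert 19 → {12, 16, 19, 28, 30, 31}
insert 10 → {10, 12, 16, 19, 28, 30, 31}
insert 38 → {10, 12, 16, 19, 28, 30, 31, 38}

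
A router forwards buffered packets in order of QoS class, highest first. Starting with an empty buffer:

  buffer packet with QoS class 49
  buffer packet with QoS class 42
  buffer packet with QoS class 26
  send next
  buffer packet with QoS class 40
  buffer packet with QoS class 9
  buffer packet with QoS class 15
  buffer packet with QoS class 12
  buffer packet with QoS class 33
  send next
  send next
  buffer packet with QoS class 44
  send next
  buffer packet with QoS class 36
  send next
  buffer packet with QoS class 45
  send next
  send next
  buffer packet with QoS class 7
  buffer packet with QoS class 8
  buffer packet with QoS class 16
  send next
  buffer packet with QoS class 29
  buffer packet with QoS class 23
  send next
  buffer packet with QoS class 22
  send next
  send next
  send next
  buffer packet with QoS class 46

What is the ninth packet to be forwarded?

29

insert 49 → {49}
insert 42 → {49, 42}
insert 26 → {49, 42, 26}
send next → 49; now {42, 26}
insert 40 → {42, 40, 26}
insert 9 → {42, 40, 26, 9}
insert 15 → {42, 40, 26, 15, 9}
insert 12 → {42, 40, 26, 15, 12, 9}
insert 33 → {42, 40, 33, 26, 15, 12, 9}
send next → 42; now {40, 33, 26, 15, 12, 9}
send next → 40; now {33, 26, 15, 12, 9}
insert 44 → {44, 33, 26, 15, 12, 9}
send next → 44; now {33, 26, 15, 12, 9}
insert 36 → {36, 33, 26, 15, 12, 9}
send next → 36; now {33, 26, 15, 12, 9}
insert 45 → {45, 33, 26, 15, 12, 9}
send next → 45; now {33, 26, 15, 12, 9}
send next → 33; now {26, 15, 12, 9}
insert 7 → {26, 15, 12, 9, 7}
insert 8 → {26, 15, 12, 9, 8, 7}
insert 16 → {26, 16, 15, 12, 9, 8, 7}
send next → 26; now {16, 15, 12, 9, 8, 7}
insert 29 → {29, 16, 15, 12, 9, 8, 7}
insert 23 → {29, 23, 16, 15, 12, 9, 8, 7}
send next → 29; now {23, 16, 15, 12, 9, 8, 7}
insert 22 → {23, 22, 16, 15, 12, 9, 8, 7}
send next → 23; now {22, 16, 15, 12, 9, 8, 7}
send next → 22; now {16, 15, 12, 9, 8, 7}
send next → 16; now {15, 12, 9, 8, 7}
insert 46 → {46, 15, 12, 9, 8, 7}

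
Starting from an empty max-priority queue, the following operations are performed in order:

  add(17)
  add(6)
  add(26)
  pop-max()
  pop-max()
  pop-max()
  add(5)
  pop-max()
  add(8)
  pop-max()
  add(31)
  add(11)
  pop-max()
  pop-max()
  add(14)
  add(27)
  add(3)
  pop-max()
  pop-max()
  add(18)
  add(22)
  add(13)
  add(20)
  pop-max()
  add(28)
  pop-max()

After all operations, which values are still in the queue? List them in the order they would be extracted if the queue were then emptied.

20, 18, 13, 3

insert 17 → {17}
insert 6 → {17, 6}
insert 26 → {26, 17, 6}
pop-max → 26; now {17, 6}
pop-max → 17; now {6}
pop-max → 6; now {}
insert 5 → {5}
pop-max → 5; now {}
insert 8 → {8}
pop-max → 8; now {}
insert 31 → {31}
insert 11 → {31, 11}
pop-max → 31; now {11}
pop-max → 11; now {}
insert 14 → {14}
insert 27 → {27, 14}
insert 3 → {27, 14, 3}
pop-max → 27; now {14, 3}
pop-max → 14; now {3}
insert 18 → {18, 3}
insert 22 → {22, 18, 3}
insert 13 → {22, 18, 13, 3}
insert 20 → {22, 20, 18, 13, 3}
pop-max → 22; now {20, 18, 13, 3}
insert 28 → {28, 20, 18, 13, 3}
pop-max → 28; now {20, 18, 13, 3}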